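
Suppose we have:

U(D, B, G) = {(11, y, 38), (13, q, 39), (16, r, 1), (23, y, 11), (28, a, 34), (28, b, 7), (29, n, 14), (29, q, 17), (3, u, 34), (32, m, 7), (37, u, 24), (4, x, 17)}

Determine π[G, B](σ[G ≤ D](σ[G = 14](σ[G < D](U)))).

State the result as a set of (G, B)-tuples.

σ[G < D]: keep tuples satisfying G < D → {(16, r, 1), (23, y, 11), (28, b, 7), (29, n, 14), (29, q, 17), (32, m, 7), (37, u, 24)}
σ[G = 14]: keep tuples satisfying G = 14 → {(29, n, 14)}
σ[G ≤ D]: keep tuples satisfying G ≤ D → {(29, n, 14)}
π_{G, B} gives {(14, n)}.

{(14, n)}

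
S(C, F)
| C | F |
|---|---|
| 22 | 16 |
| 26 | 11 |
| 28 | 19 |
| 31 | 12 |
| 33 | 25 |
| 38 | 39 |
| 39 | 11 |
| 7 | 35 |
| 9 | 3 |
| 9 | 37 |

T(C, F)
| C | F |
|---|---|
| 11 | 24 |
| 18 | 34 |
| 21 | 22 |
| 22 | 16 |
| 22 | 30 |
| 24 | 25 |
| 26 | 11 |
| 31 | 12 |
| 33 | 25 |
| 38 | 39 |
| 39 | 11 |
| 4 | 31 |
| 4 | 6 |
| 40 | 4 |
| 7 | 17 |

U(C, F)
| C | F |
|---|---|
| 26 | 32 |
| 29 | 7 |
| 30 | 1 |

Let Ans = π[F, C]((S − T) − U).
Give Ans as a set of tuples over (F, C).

{(19, 28), (3, 9), (35, 7), (37, 9)}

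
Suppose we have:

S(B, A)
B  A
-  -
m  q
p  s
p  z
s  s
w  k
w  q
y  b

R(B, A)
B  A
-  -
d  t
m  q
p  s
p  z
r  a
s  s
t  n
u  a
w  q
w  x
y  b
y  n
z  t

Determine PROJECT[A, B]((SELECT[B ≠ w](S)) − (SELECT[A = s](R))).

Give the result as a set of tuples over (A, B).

{(b, y), (q, m), (z, p)}

Selection B ≠ w: {(m, q), (p, s), (p, z), (s, s), (y, b)}
Selection A = s: {(p, s), (s, s)}
Difference: {(m, q), (p, s), (p, z), (s, s), (y, b)} with {(p, s), (s, s)} → {(m, q), (p, z), (y, b)}
Projecting to A, B: {(b, y), (q, m), (z, p)}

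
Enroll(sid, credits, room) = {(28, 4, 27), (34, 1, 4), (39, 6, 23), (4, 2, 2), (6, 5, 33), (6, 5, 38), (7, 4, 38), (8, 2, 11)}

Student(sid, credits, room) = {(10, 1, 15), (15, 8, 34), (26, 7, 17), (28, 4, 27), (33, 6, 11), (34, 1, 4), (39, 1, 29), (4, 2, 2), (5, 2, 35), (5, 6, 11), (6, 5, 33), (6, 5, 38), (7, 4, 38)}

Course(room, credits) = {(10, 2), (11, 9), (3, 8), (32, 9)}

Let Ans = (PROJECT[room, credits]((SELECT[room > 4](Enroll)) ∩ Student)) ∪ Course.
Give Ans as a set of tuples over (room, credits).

{(10, 2), (11, 9), (27, 4), (3, 8), (32, 9), (33, 5), (38, 4), (38, 5)}

Apply σ_{room > 4}; surviving tuples: {(28, 4, 27), (39, 6, 23), (6, 5, 33), (6, 5, 38), (7, 4, 38), (8, 2, 11)}
Intersection: {(28, 4, 27), (39, 6, 23), (6, 5, 33), (6, 5, 38), (7, 4, 38), (8, 2, 11)} with {(10, 1, 15), (15, 8, 34), (26, 7, 17), (28, 4, 27), (33, 6, 11), (34, 1, 4), (39, 1, 29), (4, 2, 2), (5, 2, 35), (5, 6, 11), (6, 5, 33), (6, 5, 38), (7, 4, 38)} → {(28, 4, 27), (6, 5, 33), (6, 5, 38), (7, 4, 38)}
Keep only column(s) room, credits: {(27, 4), (33, 5), (38, 4), (38, 5)}
Union: {(27, 4), (33, 5), (38, 4), (38, 5)} with {(10, 2), (11, 9), (3, 8), (32, 9)} → {(10, 2), (11, 9), (27, 4), (3, 8), (32, 9), (33, 5), (38, 4), (38, 5)}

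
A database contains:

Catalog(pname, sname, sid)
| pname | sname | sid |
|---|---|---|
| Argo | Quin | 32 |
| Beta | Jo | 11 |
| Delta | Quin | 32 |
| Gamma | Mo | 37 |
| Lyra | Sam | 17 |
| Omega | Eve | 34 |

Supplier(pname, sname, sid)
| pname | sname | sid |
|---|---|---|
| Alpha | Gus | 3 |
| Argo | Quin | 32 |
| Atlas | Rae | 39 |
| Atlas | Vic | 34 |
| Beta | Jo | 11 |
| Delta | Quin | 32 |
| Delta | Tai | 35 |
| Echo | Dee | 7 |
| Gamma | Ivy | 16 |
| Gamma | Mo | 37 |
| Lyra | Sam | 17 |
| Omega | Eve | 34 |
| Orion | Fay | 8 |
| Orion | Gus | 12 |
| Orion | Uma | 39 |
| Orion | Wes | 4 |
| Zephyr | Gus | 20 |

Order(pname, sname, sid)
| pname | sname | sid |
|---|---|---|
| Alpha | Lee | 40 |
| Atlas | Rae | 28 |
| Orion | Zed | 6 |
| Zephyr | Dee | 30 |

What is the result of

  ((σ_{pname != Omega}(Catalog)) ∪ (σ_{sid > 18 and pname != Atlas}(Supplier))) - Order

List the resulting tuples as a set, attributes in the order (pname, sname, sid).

{(Argo, Quin, 32), (Beta, Jo, 11), (Delta, Quin, 32), (Delta, Tai, 35), (Gamma, Mo, 37), (Lyra, Sam, 17), (Omega, Eve, 34), (Orion, Uma, 39), (Zephyr, Gus, 20)}

Apply σ_{pname != Omega}; surviving tuples: {(Argo, Quin, 32), (Beta, Jo, 11), (Delta, Quin, 32), (Gamma, Mo, 37), (Lyra, Sam, 17)}
Apply σ_{sid > 18 and pname != Atlas}; surviving tuples: {(Argo, Quin, 32), (Delta, Quin, 32), (Delta, Tai, 35), (Gamma, Mo, 37), (Omega, Eve, 34), (Orion, Uma, 39), (Zephyr, Gus, 20)}
Set union of the two operands is {(Argo, Quin, 32), (Beta, Jo, 11), (Delta, Quin, 32), (Delta, Tai, 35), (Gamma, Mo, 37), (Lyra, Sam, 17), (Omega, Eve, 34), (Orion, Uma, 39), (Zephyr, Gus, 20)}.
Set difference of the two operands is {(Argo, Quin, 32), (Beta, Jo, 11), (Delta, Quin, 32), (Delta, Tai, 35), (Gamma, Mo, 37), (Lyra, Sam, 17), (Omega, Eve, 34), (Orion, Uma, 39), (Zephyr, Gus, 20)}.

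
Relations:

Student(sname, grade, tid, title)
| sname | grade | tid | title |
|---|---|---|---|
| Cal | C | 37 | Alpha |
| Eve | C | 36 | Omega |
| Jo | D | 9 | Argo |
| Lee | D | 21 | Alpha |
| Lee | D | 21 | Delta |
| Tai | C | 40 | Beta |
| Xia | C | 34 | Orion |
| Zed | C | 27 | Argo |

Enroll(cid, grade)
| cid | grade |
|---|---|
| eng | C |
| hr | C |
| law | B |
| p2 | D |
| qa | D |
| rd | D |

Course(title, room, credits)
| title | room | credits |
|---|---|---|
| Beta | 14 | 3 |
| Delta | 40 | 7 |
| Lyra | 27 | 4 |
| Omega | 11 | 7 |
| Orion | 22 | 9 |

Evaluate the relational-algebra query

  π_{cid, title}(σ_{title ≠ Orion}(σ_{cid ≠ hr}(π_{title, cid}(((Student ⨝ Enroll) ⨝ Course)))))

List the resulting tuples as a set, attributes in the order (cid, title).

{(eng, Beta), (eng, Omega), (p2, Delta), (qa, Delta), (rd, Delta)}

Student ⋈ Enroll (natural join on grade): {(Cal, C, 37, Alpha, eng), (Cal, C, 37, Alpha, hr), (Eve, C, 36, Omega, eng), (Eve, C, 36, Omega, hr), (Jo, D, 9, Argo, p2), (Jo, D, 9, Argo, qa), (Jo, D, 9, Argo, rd), (Lee, D, 21, Alpha, p2), (Lee, D, 21, Alpha, qa), (Lee, D, 21, Alpha, rd), (Lee, D, 21, Delta, p2), (Lee, D, 21, Delta, qa), (Lee, D, 21, Delta, rd), (Tai, C, 40, Beta, eng), (Tai, C, 40, Beta, hr), (Xia, C, 34, Orion, eng), (Xia, C, 34, Orion, hr), (Zed, C, 27, Argo, eng), (Zed, C, 27, Argo, hr)}
(Student ⨝ Enroll) ⋈ Course (natural join on title): {(Eve, C, 36, Omega, eng, 11, 7), (Eve, C, 36, Omega, hr, 11, 7), (Lee, D, 21, Delta, p2, 40, 7), (Lee, D, 21, Delta, qa, 40, 7), (Lee, D, 21, Delta, rd, 40, 7), (Tai, C, 40, Beta, eng, 14, 3), (Tai, C, 40, Beta, hr, 14, 3), (Xia, C, 34, Orion, eng, 22, 9), (Xia, C, 34, Orion, hr, 22, 9)}
Projecting to title, cid: {(Beta, eng), (Beta, hr), (Delta, p2), (Delta, qa), (Delta, rd), (Omega, eng), (Omega, hr), (Orion, eng), (Orion, hr)}
Selection cid ≠ hr: {(Beta, eng), (Delta, p2), (Delta, qa), (Delta, rd), (Omega, eng), (Orion, eng)}
Selection title ≠ Orion: {(Beta, eng), (Delta, p2), (Delta, qa), (Delta, rd), (Omega, eng)}
Projecting to cid, title: {(eng, Beta), (eng, Omega), (p2, Delta), (qa, Delta), (rd, Delta)}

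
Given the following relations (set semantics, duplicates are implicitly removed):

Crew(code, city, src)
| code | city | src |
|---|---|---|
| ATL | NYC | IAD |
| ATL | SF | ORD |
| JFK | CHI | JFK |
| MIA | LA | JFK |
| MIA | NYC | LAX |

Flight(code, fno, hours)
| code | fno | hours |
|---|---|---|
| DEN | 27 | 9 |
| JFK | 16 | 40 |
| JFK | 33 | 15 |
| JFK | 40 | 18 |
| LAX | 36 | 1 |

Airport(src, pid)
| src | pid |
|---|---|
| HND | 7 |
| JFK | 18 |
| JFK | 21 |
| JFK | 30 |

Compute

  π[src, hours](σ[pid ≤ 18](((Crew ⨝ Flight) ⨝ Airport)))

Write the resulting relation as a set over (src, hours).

{(JFK, 15), (JFK, 18), (JFK, 40)}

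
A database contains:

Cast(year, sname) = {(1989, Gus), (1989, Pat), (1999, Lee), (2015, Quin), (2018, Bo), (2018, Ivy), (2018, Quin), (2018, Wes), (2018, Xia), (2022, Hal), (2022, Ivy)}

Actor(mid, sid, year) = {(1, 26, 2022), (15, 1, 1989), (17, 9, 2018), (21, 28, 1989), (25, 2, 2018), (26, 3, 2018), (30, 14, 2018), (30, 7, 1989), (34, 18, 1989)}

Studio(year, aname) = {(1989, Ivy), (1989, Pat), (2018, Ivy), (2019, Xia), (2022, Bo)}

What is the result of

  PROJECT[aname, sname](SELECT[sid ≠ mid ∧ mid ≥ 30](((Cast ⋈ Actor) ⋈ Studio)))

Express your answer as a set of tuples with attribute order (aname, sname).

Natural join on year: {(1989, Gus, 15, 1), (1989, Gus, 21, 28), (1989, Gus, 30, 7), (1989, Gus, 34, 18), (1989, Pat, 15, 1), (1989, Pat, 21, 28), (1989, Pat, 30, 7), (1989, Pat, 34, 18), (2018, Bo, 17, 9), (2018, Bo, 25, 2), (2018, Bo, 26, 3), (2018, Bo, 30, 14), (2018, Ivy, 17, 9), (2018, Ivy, 25, 2), (2018, Ivy, 26, 3), (2018, Ivy, 30, 14), (2018, Quin, 17, 9), (2018, Quin, 25, 2), (2018, Quin, 26, 3), (2018, Quin, 30, 14), (2018, Wes, 17, 9), (2018, Wes, 25, 2), (2018, Wes, 26, 3), (2018, Wes, 30, 14), (2018, Xia, 17, 9), (2018, Xia, 25, 2), (2018, Xia, 26, 3), (2018, Xia, 30, 14), (2022, Hal, 1, 26), (2022, Ivy, 1, 26)}
Natural join on year: {(1989, Gus, 15, 1, Ivy), (1989, Gus, 15, 1, Pat), (1989, Gus, 21, 28, Ivy), (1989, Gus, 21, 28, Pat), (1989, Gus, 30, 7, Ivy), (1989, Gus, 30, 7, Pat), (1989, Gus, 34, 18, Ivy), (1989, Gus, 34, 18, Pat), (1989, Pat, 15, 1, Ivy), (1989, Pat, 15, 1, Pat), (1989, Pat, 21, 28, Ivy), (1989, Pat, 21, 28, Pat), (1989, Pat, 30, 7, Ivy), (1989, Pat, 30, 7, Pat), (1989, Pat, 34, 18, Ivy), (1989, Pat, 34, 18, Pat), (2018, Bo, 17, 9, Ivy), (2018, Bo, 25, 2, Ivy), (2018, Bo, 26, 3, Ivy), (2018, Bo, 30, 14, Ivy), (2018, Ivy, 17, 9, Ivy), (2018, Ivy, 25, 2, Ivy), (2018, Ivy, 26, 3, Ivy), (2018, Ivy, 30, 14, Ivy), (2018, Quin, 17, 9, Ivy), (2018, Quin, 25, 2, Ivy), (2018, Quin, 26, 3, Ivy), (2018, Quin, 30, 14, Ivy), (2018, Wes, 17, 9, Ivy), (2018, Wes, 25, 2, Ivy), (2018, Wes, 26, 3, Ivy), (2018, Wes, 30, 14, Ivy), (2018, Xia, 17, 9, Ivy), (2018, Xia, 25, 2, Ivy), (2018, Xia, 26, 3, Ivy), (2018, Xia, 30, 14, Ivy), (2022, Hal, 1, 26, Bo), (2022, Ivy, 1, 26, Bo)}
Selection sid ≠ mid ∧ mid ≥ 30: {(1989, Gus, 30, 7, Ivy), (1989, Gus, 30, 7, Pat), (1989, Gus, 34, 18, Ivy), (1989, Gus, 34, 18, Pat), (1989, Pat, 30, 7, Ivy), (1989, Pat, 30, 7, Pat), (1989, Pat, 34, 18, Ivy), (1989, Pat, 34, 18, Pat), (2018, Bo, 30, 14, Ivy), (2018, Ivy, 30, 14, Ivy), (2018, Quin, 30, 14, Ivy), (2018, Wes, 30, 14, Ivy), (2018, Xia, 30, 14, Ivy)}
π_{aname, sname} gives {(Ivy, Bo), (Ivy, Gus), (Ivy, Ivy), (Ivy, Pat), (Ivy, Quin), (Ivy, Wes), (Ivy, Xia), (Pat, Gus), (Pat, Pat)} (4 duplicate(s) eliminated).

{(Ivy, Bo), (Ivy, Gus), (Ivy, Ivy), (Ivy, Pat), (Ivy, Quin), (Ivy, Wes), (Ivy, Xia), (Pat, Gus), (Pat, Pat)}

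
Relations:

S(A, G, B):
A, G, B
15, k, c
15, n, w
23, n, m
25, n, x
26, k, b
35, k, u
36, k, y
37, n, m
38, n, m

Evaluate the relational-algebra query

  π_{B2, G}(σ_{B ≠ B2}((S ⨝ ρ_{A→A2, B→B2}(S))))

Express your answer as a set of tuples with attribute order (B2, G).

{(b, k), (c, k), (m, n), (u, k), (w, n), (x, n), (y, k)}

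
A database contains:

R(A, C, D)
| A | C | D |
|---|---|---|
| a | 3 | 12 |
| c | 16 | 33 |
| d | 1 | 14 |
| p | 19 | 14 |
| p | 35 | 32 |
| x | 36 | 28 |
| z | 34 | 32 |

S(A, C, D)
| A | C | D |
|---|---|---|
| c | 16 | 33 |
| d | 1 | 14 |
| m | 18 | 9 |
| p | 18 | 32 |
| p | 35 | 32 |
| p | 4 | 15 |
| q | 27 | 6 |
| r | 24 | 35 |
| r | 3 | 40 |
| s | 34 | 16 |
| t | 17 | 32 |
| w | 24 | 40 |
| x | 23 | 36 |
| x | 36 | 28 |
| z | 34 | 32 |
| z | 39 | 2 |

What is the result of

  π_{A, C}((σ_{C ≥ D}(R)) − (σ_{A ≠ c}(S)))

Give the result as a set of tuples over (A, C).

{(p, 19)}

Filtering on C ≥ D leaves {(p, 19, 14), (p, 35, 32), (x, 36, 28), (z, 34, 32)}.
Filtering on A ≠ c leaves {(d, 1, 14), (m, 18, 9), (p, 18, 32), (p, 35, 32), (p, 4, 15), (q, 27, 6), (r, 24, 35), (r, 3, 40), (s, 34, 16), (t, 17, 32), (w, 24, 40), (x, 23, 36), (x, 36, 28), (z, 34, 32), (z, 39, 2)}.
Taking the difference: {(p, 19, 14)}
π_{A, C} gives {(p, 19)}.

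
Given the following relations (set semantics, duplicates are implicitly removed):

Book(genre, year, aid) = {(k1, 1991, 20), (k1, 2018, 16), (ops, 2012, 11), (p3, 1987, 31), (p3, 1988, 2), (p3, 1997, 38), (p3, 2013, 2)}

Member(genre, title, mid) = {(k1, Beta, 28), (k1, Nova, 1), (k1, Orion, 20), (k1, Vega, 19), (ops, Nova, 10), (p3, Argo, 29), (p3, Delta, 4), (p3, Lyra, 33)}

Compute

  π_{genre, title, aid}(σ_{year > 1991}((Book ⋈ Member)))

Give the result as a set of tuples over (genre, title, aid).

{(k1, Beta, 16), (k1, Nova, 16), (k1, Orion, 16), (k1, Vega, 16), (ops, Nova, 11), (p3, Argo, 2), (p3, Argo, 38), (p3, Delta, 2), (p3, Delta, 38), (p3, Lyra, 2), (p3, Lyra, 38)}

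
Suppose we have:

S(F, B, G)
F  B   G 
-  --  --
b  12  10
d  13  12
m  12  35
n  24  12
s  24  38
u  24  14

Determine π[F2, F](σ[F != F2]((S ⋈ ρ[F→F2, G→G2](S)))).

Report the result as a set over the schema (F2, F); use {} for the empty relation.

ρ[F→F2, G→G2]: schema becomes (F2, B, G2); tuples unchanged.
S ⋈ ρ[F→F2, G→G2](S) (natural join on B): {(b, 12, 10, b, 10), (b, 12, 10, m, 35), (d, 13, 12, d, 12), (m, 12, 35, b, 10), (m, 12, 35, m, 35), (n, 24, 12, n, 12), (n, 24, 12, s, 38), (n, 24, 12, u, 14), (s, 24, 38, n, 12), (s, 24, 38, s, 38), (s, 24, 38, u, 14), (u, 24, 14, n, 12), (u, 24, 14, s, 38), (u, 24, 14, u, 14)}
σ[F != F2]: keep tuples satisfying F != F2 → {(b, 12, 10, m, 35), (m, 12, 35, b, 10), (n, 24, 12, s, 38), (n, 24, 12, u, 14), (s, 24, 38, n, 12), (s, 24, 38, u, 14), (u, 24, 14, n, 12), (u, 24, 14, s, 38)}
Keep only column(s) F2, F: {(b, m), (m, b), (n, s), (n, u), (s, n), (s, u), (u, n), (u, s)}

{(b, m), (m, b), (n, s), (n, u), (s, n), (s, u), (u, n), (u, s)}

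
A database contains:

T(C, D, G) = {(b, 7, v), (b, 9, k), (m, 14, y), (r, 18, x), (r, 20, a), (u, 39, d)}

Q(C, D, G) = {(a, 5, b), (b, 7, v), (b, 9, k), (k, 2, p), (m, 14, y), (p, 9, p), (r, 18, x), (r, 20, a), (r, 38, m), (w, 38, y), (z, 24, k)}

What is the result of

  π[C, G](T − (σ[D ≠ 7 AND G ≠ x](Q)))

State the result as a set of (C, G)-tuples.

σ[D ≠ 7 AND G ≠ x]: keep tuples satisfying D ≠ 7 AND G ≠ x → {(a, 5, b), (b, 9, k), (k, 2, p), (m, 14, y), (p, 9, p), (r, 20, a), (r, 38, m), (w, 38, y), (z, 24, k)}
Set difference of the two operands is {(b, 7, v), (r, 18, x), (u, 39, d)}.
π_{C, G} gives {(b, v), (r, x), (u, d)}.

{(b, v), (r, x), (u, d)}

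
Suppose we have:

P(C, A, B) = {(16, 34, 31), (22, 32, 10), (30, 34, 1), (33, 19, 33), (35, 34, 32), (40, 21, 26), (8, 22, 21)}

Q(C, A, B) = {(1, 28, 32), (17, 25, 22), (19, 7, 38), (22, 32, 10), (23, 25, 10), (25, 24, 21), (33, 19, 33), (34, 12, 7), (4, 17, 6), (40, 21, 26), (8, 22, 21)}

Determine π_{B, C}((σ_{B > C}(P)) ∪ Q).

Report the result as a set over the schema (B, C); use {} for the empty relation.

{(10, 22), (10, 23), (21, 25), (21, 8), (22, 17), (26, 40), (31, 16), (32, 1), (33, 33), (38, 19), (6, 4), (7, 34)}

Apply σ_{B > C}; surviving tuples: {(16, 34, 31), (8, 22, 21)}
Set union of the two operands is {(1, 28, 32), (16, 34, 31), (17, 25, 22), (19, 7, 38), (22, 32, 10), (23, 25, 10), (25, 24, 21), (33, 19, 33), (34, 12, 7), (4, 17, 6), (40, 21, 26), (8, 22, 21)}.
π_{B, C} gives {(10, 22), (10, 23), (21, 25), (21, 8), (22, 17), (26, 40), (31, 16), (32, 1), (33, 33), (38, 19), (6, 4), (7, 34)}.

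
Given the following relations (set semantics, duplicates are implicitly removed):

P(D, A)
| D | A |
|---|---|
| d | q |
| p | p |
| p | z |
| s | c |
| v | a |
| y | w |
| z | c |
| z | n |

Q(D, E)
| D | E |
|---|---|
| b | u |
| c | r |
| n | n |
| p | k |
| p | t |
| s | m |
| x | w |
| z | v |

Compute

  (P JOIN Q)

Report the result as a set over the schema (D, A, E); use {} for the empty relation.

{(p, p, k), (p, p, t), (p, z, k), (p, z, t), (s, c, m), (z, c, v), (z, n, v)}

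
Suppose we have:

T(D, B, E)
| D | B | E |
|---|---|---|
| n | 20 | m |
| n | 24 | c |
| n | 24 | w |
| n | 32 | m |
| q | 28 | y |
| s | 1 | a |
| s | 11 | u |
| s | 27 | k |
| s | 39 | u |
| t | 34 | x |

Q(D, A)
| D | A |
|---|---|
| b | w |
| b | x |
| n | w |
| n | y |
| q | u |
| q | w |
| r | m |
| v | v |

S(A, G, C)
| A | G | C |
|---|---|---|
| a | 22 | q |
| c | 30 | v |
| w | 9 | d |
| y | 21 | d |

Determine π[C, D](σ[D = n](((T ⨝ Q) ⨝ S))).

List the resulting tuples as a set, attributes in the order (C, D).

{(d, n)}

Joining T and Q on D yields {(n, 20, m, w), (n, 20, m, y), (n, 24, c, w), (n, 24, c, y), (n, 24, w, w), (n, 24, w, y), (n, 32, m, w), (n, 32, m, y), (q, 28, y, u), (q, 28, y, w)}.
Joining (T ⨝ Q) and S on A yields {(n, 20, m, w, 9, d), (n, 20, m, y, 21, d), (n, 24, c, w, 9, d), (n, 24, c, y, 21, d), (n, 24, w, w, 9, d), (n, 24, w, y, 21, d), (n, 32, m, w, 9, d), (n, 32, m, y, 21, d), (q, 28, y, w, 9, d)}.
Selection D = n: {(n, 20, m, w, 9, d), (n, 20, m, y, 21, d), (n, 24, c, w, 9, d), (n, 24, c, y, 21, d), (n, 24, w, w, 9, d), (n, 24, w, y, 21, d), (n, 32, m, w, 9, d), (n, 32, m, y, 21, d)}
Keep only column(s) C, D (7 duplicate(s) eliminated): {(d, n)}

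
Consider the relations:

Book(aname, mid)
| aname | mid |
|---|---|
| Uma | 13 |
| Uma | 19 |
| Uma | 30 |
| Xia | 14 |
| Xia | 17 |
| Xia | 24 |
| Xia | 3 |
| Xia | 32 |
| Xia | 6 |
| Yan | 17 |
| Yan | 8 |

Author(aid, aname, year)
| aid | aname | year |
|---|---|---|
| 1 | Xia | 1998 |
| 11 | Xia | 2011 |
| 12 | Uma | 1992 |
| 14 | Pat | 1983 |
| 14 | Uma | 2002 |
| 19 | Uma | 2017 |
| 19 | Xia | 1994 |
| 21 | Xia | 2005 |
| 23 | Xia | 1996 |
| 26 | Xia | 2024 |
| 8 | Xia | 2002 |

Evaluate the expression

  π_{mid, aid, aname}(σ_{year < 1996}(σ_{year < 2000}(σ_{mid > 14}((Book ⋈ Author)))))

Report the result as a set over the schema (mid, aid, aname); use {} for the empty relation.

Book ⋈ Author (natural join on aname): {(Uma, 13, 12, 1992), (Uma, 13, 14, 2002), (Uma, 13, 19, 2017), (Uma, 19, 12, 1992), (Uma, 19, 14, 2002), (Uma, 19, 19, 2017), (Uma, 30, 12, 1992), (Uma, 30, 14, 2002), (Uma, 30, 19, 2017), (Xia, 14, 1, 1998), (Xia, 14, 11, 2011), (Xia, 14, 19, 1994), (Xia, 14, 21, 2005), (Xia, 14, 23, 1996), (Xia, 14, 26, 2024), (Xia, 14, 8, 2002), (Xia, 17, 1, 1998), (Xia, 17, 11, 2011), (Xia, 17, 19, 1994), (Xia, 17, 21, 2005), (Xia, 17, 23, 1996), (Xia, 17, 26, 2024), (Xia, 17, 8, 2002), (Xia, 24, 1, 1998), (Xia, 24, 11, 2011), (Xia, 24, 19, 1994), (Xia, 24, 21, 2005), (Xia, 24, 23, 1996), (Xia, 24, 26, 2024), (Xia, 24, 8, 2002), (Xia, 3, 1, 1998), (Xia, 3, 11, 2011), (Xia, 3, 19, 1994), (Xia, 3, 21, 2005), (Xia, 3, 23, 1996), (Xia, 3, 26, 2024), (Xia, 3, 8, 2002), (Xia, 32, 1, 1998), (Xia, 32, 11, 2011), (Xia, 32, 19, 1994), (Xia, 32, 21, 2005), (Xia, 32, 23, 1996), (Xia, 32, 26, 2024), (Xia, 32, 8, 2002), (Xia, 6, 1, 1998), (Xia, 6, 11, 2011), (Xia, 6, 19, 1994), (Xia, 6, 21, 2005), (Xia, 6, 23, 1996), (Xia, 6, 26, 2024), (Xia, 6, 8, 2002)}
Selection mid > 14: {(Uma, 19, 12, 1992), (Uma, 19, 14, 2002), (Uma, 19, 19, 2017), (Uma, 30, 12, 1992), (Uma, 30, 14, 2002), (Uma, 30, 19, 2017), (Xia, 17, 1, 1998), (Xia, 17, 11, 2011), (Xia, 17, 19, 1994), (Xia, 17, 21, 2005), (Xia, 17, 23, 1996), (Xia, 17, 26, 2024), (Xia, 17, 8, 2002), (Xia, 24, 1, 1998), (Xia, 24, 11, 2011), (Xia, 24, 19, 1994), (Xia, 24, 21, 2005), (Xia, 24, 23, 1996), (Xia, 24, 26, 2024), (Xia, 24, 8, 2002), (Xia, 32, 1, 1998), (Xia, 32, 11, 2011), (Xia, 32, 19, 1994), (Xia, 32, 21, 2005), (Xia, 32, 23, 1996), (Xia, 32, 26, 2024), (Xia, 32, 8, 2002)}
Selection year < 2000: {(Uma, 19, 12, 1992), (Uma, 30, 12, 1992), (Xia, 17, 1, 1998), (Xia, 17, 19, 1994), (Xia, 17, 23, 1996), (Xia, 24, 1, 1998), (Xia, 24, 19, 1994), (Xia, 24, 23, 1996), (Xia, 32, 1, 1998), (Xia, 32, 19, 1994), (Xia, 32, 23, 1996)}
Selection year < 1996: {(Uma, 19, 12, 1992), (Uma, 30, 12, 1992), (Xia, 17, 19, 1994), (Xia, 24, 19, 1994), (Xia, 32, 19, 1994)}
Keep only column(s) mid, aid, aname: {(17, 19, Xia), (19, 12, Uma), (24, 19, Xia), (30, 12, Uma), (32, 19, Xia)}

{(17, 19, Xia), (19, 12, Uma), (24, 19, Xia), (30, 12, Uma), (32, 19, Xia)}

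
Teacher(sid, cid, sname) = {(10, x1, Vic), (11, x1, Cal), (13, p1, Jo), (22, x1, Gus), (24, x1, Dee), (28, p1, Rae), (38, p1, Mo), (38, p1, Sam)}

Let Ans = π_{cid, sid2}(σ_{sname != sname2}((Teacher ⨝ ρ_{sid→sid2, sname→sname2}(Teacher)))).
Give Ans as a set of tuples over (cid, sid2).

{(p1, 13), (p1, 28), (p1, 38), (x1, 10), (x1, 11), (x1, 22), (x1, 24)}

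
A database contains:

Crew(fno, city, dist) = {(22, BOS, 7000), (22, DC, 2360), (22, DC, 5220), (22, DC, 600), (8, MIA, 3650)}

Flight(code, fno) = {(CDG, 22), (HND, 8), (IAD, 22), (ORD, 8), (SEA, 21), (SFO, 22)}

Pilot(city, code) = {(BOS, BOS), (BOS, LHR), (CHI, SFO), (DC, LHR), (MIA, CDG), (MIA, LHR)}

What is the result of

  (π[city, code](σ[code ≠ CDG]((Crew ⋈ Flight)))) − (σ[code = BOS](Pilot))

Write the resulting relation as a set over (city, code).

{(BOS, IAD), (BOS, SFO), (DC, IAD), (DC, SFO), (MIA, HND), (MIA, ORD)}

Crew ⋈ Flight (natural join on fno): {(22, BOS, 7000, CDG), (22, BOS, 7000, IAD), (22, BOS, 7000, SFO), (22, DC, 2360, CDG), (22, DC, 2360, IAD), (22, DC, 2360, SFO), (22, DC, 5220, CDG), (22, DC, 5220, IAD), (22, DC, 5220, SFO), (22, DC, 600, CDG), (22, DC, 600, IAD), (22, DC, 600, SFO), (8, MIA, 3650, HND), (8, MIA, 3650, ORD)}
Filtering on code ≠ CDG leaves {(22, BOS, 7000, IAD), (22, BOS, 7000, SFO), (22, DC, 2360, IAD), (22, DC, 2360, SFO), (22, DC, 5220, IAD), (22, DC, 5220, SFO), (22, DC, 600, IAD), (22, DC, 600, SFO), (8, MIA, 3650, HND), (8, MIA, 3650, ORD)}.
Projecting to city, code (4 duplicate(s) eliminated): {(BOS, IAD), (BOS, SFO), (DC, IAD), (DC, SFO), (MIA, HND), (MIA, ORD)}
Filtering on code = BOS leaves {(BOS, BOS)}.
Taking the difference: {(BOS, IAD), (BOS, SFO), (DC, IAD), (DC, SFO), (MIA, HND), (MIA, ORD)}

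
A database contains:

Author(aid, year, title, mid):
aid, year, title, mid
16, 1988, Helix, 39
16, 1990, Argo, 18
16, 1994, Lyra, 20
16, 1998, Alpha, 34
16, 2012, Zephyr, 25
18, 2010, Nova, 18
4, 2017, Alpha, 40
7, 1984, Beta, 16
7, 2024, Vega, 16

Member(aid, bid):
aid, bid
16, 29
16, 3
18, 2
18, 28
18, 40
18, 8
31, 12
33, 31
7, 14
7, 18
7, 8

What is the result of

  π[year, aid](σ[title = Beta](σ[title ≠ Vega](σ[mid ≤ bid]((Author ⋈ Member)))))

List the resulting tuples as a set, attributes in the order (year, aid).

{(1984, 7)}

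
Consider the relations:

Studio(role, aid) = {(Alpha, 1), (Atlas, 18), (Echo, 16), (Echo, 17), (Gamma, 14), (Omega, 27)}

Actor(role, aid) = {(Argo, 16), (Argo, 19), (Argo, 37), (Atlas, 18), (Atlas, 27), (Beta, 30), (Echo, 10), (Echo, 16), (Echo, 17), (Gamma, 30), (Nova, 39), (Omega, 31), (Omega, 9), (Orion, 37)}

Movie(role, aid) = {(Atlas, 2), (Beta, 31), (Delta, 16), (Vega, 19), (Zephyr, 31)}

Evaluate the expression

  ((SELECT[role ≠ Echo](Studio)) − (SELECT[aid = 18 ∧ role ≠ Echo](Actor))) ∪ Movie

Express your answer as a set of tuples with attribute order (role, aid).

Apply σ_{role ≠ Echo}; surviving tuples: {(Alpha, 1), (Atlas, 18), (Gamma, 14), (Omega, 27)}
Apply σ_{aid = 18 ∧ role ≠ Echo}; surviving tuples: {(Atlas, 18)}
Set difference of the two operands is {(Alpha, 1), (Gamma, 14), (Omega, 27)}.
Set union of the two operands is {(Alpha, 1), (Atlas, 2), (Beta, 31), (Delta, 16), (Gamma, 14), (Omega, 27), (Vega, 19), (Zephyr, 31)}.

{(Alpha, 1), (Atlas, 2), (Beta, 31), (Delta, 16), (Gamma, 14), (Omega, 27), (Vega, 19), (Zephyr, 31)}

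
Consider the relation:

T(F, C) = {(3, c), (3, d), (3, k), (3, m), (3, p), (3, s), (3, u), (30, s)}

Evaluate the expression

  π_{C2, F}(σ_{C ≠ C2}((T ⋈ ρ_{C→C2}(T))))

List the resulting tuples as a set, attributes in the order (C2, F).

{(c, 3), (d, 3), (k, 3), (m, 3), (p, 3), (s, 3), (u, 3)}

ρ[C→C2]: schema becomes (F, C2); tuples unchanged.
Natural join on F: {(3, c, c), (3, c, d), (3, c, k), (3, c, m), (3, c, p), (3, c, s), (3, c, u), (3, d, c), (3, d, d), (3, d, k), (3, d, m), (3, d, p), (3, d, s), (3, d, u), (3, k, c), (3, k, d), (3, k, k), (3, k, m), (3, k, p), (3, k, s), (3, k, u), (3, m, c), (3, m, d), (3, m, k), (3, m, m), (3, m, p), (3, m, s), (3, m, u), (3, p, c), (3, p, d), (3, p, k), (3, p, m), (3, p, p), (3, p, s), (3, p, u), (3, s, c), (3, s, d), (3, s, k), (3, s, m), (3, s, p), (3, s, s), (3, s, u), (3, u, c), (3, u, d), (3, u, k), (3, u, m), (3, u, p), (3, u, s), (3, u, u), (30, s, s)}
Selection C ≠ C2: {(3, c, d), (3, c, k), (3, c, m), (3, c, p), (3, c, s), (3, c, u), (3, d, c), (3, d, k), (3, d, m), (3, d, p), (3, d, s), (3, d, u), (3, k, c), (3, k, d), (3, k, m), (3, k, p), (3, k, s), (3, k, u), (3, m, c), (3, m, d), (3, m, k), (3, m, p), (3, m, s), (3, m, u), (3, p, c), (3, p, d), (3, p, k), (3, p, m), (3, p, s), (3, p, u), (3, s, c), (3, s, d), (3, s, k), (3, s, m), (3, s, p), (3, s, u), (3, u, c), (3, u, d), (3, u, k), (3, u, m), (3, u, p), (3, u, s)}
π_{C2, F} gives {(c, 3), (d, 3), (k, 3), (m, 3), (p, 3), (s, 3), (u, 3)} (35 duplicate(s) eliminated).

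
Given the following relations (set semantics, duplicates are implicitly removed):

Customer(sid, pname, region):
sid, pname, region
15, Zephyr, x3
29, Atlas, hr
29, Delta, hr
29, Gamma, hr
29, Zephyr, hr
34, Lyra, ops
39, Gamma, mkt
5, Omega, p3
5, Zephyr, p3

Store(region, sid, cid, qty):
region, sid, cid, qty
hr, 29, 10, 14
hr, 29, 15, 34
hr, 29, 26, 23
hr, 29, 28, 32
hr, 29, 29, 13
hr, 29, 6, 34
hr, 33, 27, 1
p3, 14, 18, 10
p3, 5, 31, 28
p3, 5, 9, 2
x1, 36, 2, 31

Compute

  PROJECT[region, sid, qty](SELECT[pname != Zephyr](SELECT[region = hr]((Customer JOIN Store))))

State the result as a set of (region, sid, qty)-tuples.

{(hr, 29, 13), (hr, 29, 14), (hr, 29, 23), (hr, 29, 32), (hr, 29, 34)}

Joining Customer and Store on sid, region yields {(29, Atlas, hr, 10, 14), (29, Atlas, hr, 15, 34), (29, Atlas, hr, 26, 23), (29, Atlas, hr, 28, 32), (29, Atlas, hr, 29, 13), (29, Atlas, hr, 6, 34), (29, Delta, hr, 10, 14), (29, Delta, hr, 15, 34), (29, Delta, hr, 26, 23), (29, Delta, hr, 28, 32), (29, Delta, hr, 29, 13), (29, Delta, hr, 6, 34), (29, Gamma, hr, 10, 14), (29, Gamma, hr, 15, 34), (29, Gamma, hr, 26, 23), (29, Gamma, hr, 28, 32), (29, Gamma, hr, 29, 13), (29, Gamma, hr, 6, 34), (29, Zephyr, hr, 10, 14), (29, Zephyr, hr, 15, 34), (29, Zephyr, hr, 26, 23), (29, Zephyr, hr, 28, 32), (29, Zephyr, hr, 29, 13), (29, Zephyr, hr, 6, 34), (5, Omega, p3, 31, 28), (5, Omega, p3, 9, 2), (5, Zephyr, p3, 31, 28), (5, Zephyr, p3, 9, 2)}.
Apply σ_{region = hr}; surviving tuples: {(29, Atlas, hr, 10, 14), (29, Atlas, hr, 15, 34), (29, Atlas, hr, 26, 23), (29, Atlas, hr, 28, 32), (29, Atlas, hr, 29, 13), (29, Atlas, hr, 6, 34), (29, Delta, hr, 10, 14), (29, Delta, hr, 15, 34), (29, Delta, hr, 26, 23), (29, Delta, hr, 28, 32), (29, Delta, hr, 29, 13), (29, Delta, hr, 6, 34), (29, Gamma, hr, 10, 14), (29, Gamma, hr, 15, 34), (29, Gamma, hr, 26, 23), (29, Gamma, hr, 28, 32), (29, Gamma, hr, 29, 13), (29, Gamma, hr, 6, 34), (29, Zephyr, hr, 10, 14), (29, Zephyr, hr, 15, 34), (29, Zephyr, hr, 26, 23), (29, Zephyr, hr, 28, 32), (29, Zephyr, hr, 29, 13), (29, Zephyr, hr, 6, 34)}
Apply σ_{pname != Zephyr}; surviving tuples: {(29, Atlas, hr, 10, 14), (29, Atlas, hr, 15, 34), (29, Atlas, hr, 26, 23), (29, Atlas, hr, 28, 32), (29, Atlas, hr, 29, 13), (29, Atlas, hr, 6, 34), (29, Delta, hr, 10, 14), (29, Delta, hr, 15, 34), (29, Delta, hr, 26, 23), (29, Delta, hr, 28, 32), (29, Delta, hr, 29, 13), (29, Delta, hr, 6, 34), (29, Gamma, hr, 10, 14), (29, Gamma, hr, 15, 34), (29, Gamma, hr, 26, 23), (29, Gamma, hr, 28, 32), (29, Gamma, hr, 29, 13), (29, Gamma, hr, 6, 34)}
Keep only column(s) region, sid, qty (13 duplicate(s) eliminated): {(hr, 29, 13), (hr, 29, 14), (hr, 29, 23), (hr, 29, 32), (hr, 29, 34)}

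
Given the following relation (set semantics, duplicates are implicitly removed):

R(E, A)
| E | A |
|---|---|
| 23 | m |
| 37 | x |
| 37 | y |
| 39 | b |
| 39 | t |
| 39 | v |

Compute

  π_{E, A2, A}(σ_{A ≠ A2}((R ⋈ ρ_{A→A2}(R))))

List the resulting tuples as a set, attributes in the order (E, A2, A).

{(37, x, y), (37, y, x), (39, b, t), (39, b, v), (39, t, b), (39, t, v), (39, v, b), (39, v, t)}

ρ[A→A2]: schema becomes (E, A2); tuples unchanged.
R ⋈ ρ_{A→A2}(R) (natural join on E): {(23, m, m), (37, x, x), (37, x, y), (37, y, x), (37, y, y), (39, b, b), (39, b, t), (39, b, v), (39, t, b), (39, t, t), (39, t, v), (39, v, b), (39, v, t), (39, v, v)}
Selection A ≠ A2: {(37, x, y), (37, y, x), (39, b, t), (39, b, v), (39, t, b), (39, t, v), (39, v, b), (39, v, t)}
π_{E, A2, A} gives {(37, x, y), (37, y, x), (39, b, t), (39, b, v), (39, t, b), (39, t, v), (39, v, b), (39, v, t)}.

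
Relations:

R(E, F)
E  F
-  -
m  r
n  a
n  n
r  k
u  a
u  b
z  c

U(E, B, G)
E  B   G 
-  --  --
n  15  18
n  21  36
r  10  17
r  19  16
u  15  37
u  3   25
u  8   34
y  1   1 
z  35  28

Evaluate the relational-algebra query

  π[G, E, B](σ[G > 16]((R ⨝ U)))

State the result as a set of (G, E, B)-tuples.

{(17, r, 10), (18, n, 15), (25, u, 3), (28, z, 35), (34, u, 8), (36, n, 21), (37, u, 15)}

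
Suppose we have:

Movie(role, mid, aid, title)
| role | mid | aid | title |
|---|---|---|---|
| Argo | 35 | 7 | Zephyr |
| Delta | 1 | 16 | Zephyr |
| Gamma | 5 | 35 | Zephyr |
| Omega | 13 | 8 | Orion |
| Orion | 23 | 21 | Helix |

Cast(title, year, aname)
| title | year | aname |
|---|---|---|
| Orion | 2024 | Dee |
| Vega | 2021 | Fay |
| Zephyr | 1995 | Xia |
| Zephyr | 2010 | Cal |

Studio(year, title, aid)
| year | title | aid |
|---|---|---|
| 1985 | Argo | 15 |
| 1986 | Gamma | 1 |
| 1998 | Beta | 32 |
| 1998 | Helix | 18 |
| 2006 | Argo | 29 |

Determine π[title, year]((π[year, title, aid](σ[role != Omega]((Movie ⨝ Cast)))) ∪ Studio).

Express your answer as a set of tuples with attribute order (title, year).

Movie ⋈ Cast (natural join on title): {(Argo, 35, 7, Zephyr, 1995, Xia), (Argo, 35, 7, Zephyr, 2010, Cal), (Delta, 1, 16, Zephyr, 1995, Xia), (Delta, 1, 16, Zephyr, 2010, Cal), (Gamma, 5, 35, Zephyr, 1995, Xia), (Gamma, 5, 35, Zephyr, 2010, Cal), (Omega, 13, 8, Orion, 2024, Dee)}
Apply σ_{role != Omega}; surviving tuples: {(Argo, 35, 7, Zephyr, 1995, Xia), (Argo, 35, 7, Zephyr, 2010, Cal), (Delta, 1, 16, Zephyr, 1995, Xia), (Delta, 1, 16, Zephyr, 2010, Cal), (Gamma, 5, 35, Zephyr, 1995, Xia), (Gamma, 5, 35, Zephyr, 2010, Cal)}
π[year, title, aid]: project onto (year, title, aid) → {(1995, Zephyr, 16), (1995, Zephyr, 35), (1995, Zephyr, 7), (2010, Zephyr, 16), (2010, Zephyr, 35), (2010, Zephyr, 7)}
Set union of the two operands is {(1985, Argo, 15), (1986, Gamma, 1), (1995, Zephyr, 16), (1995, Zephyr, 35), (1995, Zephyr, 7), (1998, Beta, 32), (1998, Helix, 18), (2006, Argo, 29), (2010, Zephyr, 16), (2010, Zephyr, 35), (2010, Zephyr, 7)}.
π[title, year]: project onto (title, year) (4 duplicate(s) eliminated) → {(Argo, 1985), (Argo, 2006), (Beta, 1998), (Gamma, 1986), (Helix, 1998), (Zephyr, 1995), (Zephyr, 2010)}

{(Argo, 1985), (Argo, 2006), (Beta, 1998), (Gamma, 1986), (Helix, 1998), (Zephyr, 1995), (Zephyr, 2010)}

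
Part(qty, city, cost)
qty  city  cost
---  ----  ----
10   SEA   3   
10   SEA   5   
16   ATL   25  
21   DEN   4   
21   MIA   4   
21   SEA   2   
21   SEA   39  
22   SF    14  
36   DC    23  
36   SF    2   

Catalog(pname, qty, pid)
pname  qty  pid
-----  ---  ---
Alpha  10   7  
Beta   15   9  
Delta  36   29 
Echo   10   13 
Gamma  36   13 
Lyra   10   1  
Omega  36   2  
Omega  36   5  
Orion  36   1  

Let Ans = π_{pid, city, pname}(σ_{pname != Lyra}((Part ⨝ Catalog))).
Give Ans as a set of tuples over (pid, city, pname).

Joining Part and Catalog on qty yields {(10, SEA, 3, Alpha, 7), (10, SEA, 3, Echo, 13), (10, SEA, 3, Lyra, 1), (10, SEA, 5, Alpha, 7), (10, SEA, 5, Echo, 13), (10, SEA, 5, Lyra, 1), (36, DC, 23, Delta, 29), (36, DC, 23, Gamma, 13), (36, DC, 23, Omega, 2), (36, DC, 23, Omega, 5), (36, DC, 23, Orion, 1), (36, SF, 2, Delta, 29), (36, SF, 2, Gamma, 13), (36, SF, 2, Omega, 2), (36, SF, 2, Omega, 5), (36, SF, 2, Orion, 1)}.
Selection pname != Lyra: {(10, SEA, 3, Alpha, 7), (10, SEA, 3, Echo, 13), (10, SEA, 5, Alpha, 7), (10, SEA, 5, Echo, 13), (36, DC, 23, Delta, 29), (36, DC, 23, Gamma, 13), (36, DC, 23, Omega, 2), (36, DC, 23, Omega, 5), (36, DC, 23, Orion, 1), (36, SF, 2, Delta, 29), (36, SF, 2, Gamma, 13), (36, SF, 2, Omega, 2), (36, SF, 2, Omega, 5), (36, SF, 2, Orion, 1)}
Keep only column(s) pid, city, pname (2 duplicate(s) eliminated): {(1, DC, Orion), (1, SF, Orion), (13, DC, Gamma), (13, SEA, Echo), (13, SF, Gamma), (2, DC, Omega), (2, SF, Omega), (29, DC, Delta), (29, SF, Delta), (5, DC, Omega), (5, SF, Omega), (7, SEA, Alpha)}

{(1, DC, Orion), (1, SF, Orion), (13, DC, Gamma), (13, SEA, Echo), (13, SF, Gamma), (2, DC, Omega), (2, SF, Omega), (29, DC, Delta), (29, SF, Delta), (5, DC, Omega), (5, SF, Omega), (7, SEA, Alpha)}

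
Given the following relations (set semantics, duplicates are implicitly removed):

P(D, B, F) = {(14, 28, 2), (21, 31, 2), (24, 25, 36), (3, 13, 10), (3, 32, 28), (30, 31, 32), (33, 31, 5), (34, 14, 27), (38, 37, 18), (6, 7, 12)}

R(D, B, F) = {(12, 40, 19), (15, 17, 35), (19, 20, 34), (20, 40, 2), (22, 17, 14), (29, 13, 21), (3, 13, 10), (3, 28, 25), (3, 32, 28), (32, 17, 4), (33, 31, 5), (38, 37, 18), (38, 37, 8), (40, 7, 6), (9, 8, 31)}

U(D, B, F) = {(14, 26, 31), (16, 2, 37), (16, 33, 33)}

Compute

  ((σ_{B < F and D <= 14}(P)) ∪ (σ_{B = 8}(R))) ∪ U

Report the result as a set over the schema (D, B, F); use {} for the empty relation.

{(14, 26, 31), (16, 2, 37), (16, 33, 33), (6, 7, 12), (9, 8, 31)}

Selection B < F and D <= 14: {(6, 7, 12)}
Selection B = 8: {(9, 8, 31)}
Union: {(6, 7, 12)} with {(9, 8, 31)} → {(6, 7, 12), (9, 8, 31)}
Union: {(6, 7, 12), (9, 8, 31)} with {(14, 26, 31), (16, 2, 37), (16, 33, 33)} → {(14, 26, 31), (16, 2, 37), (16, 33, 33), (6, 7, 12), (9, 8, 31)}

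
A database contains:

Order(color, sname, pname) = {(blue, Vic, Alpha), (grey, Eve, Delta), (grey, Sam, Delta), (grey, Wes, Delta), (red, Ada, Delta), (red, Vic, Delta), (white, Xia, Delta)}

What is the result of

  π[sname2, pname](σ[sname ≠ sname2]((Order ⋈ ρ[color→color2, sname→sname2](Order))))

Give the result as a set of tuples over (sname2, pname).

{(Ada, Delta), (Eve, Delta), (Sam, Delta), (Vic, Delta), (Wes, Delta), (Xia, Delta)}

ρ[color→color2, sname→sname2]: schema becomes (color2, sname2, pname); tuples unchanged.
Order ⋈ ρ[color→color2, sname→sname2](Order) (natural join on pname): {(blue, Vic, Alpha, blue, Vic), (grey, Eve, Delta, grey, Eve), (grey, Eve, Delta, grey, Sam), (grey, Eve, Delta, grey, Wes), (grey, Eve, Delta, red, Ada), (grey, Eve, Delta, red, Vic), (grey, Eve, Delta, white, Xia), (grey, Sam, Delta, grey, Eve), (grey, Sam, Delta, grey, Sam), (grey, Sam, Delta, grey, Wes), (grey, Sam, Delta, red, Ada), (grey, Sam, Delta, red, Vic), (grey, Sam, Delta, white, Xia), (grey, Wes, Delta, grey, Eve), (grey, Wes, Delta, grey, Sam), (grey, Wes, Delta, grey, Wes), (grey, Wes, Delta, red, Ada), (grey, Wes, Delta, red, Vic), (grey, Wes, Delta, white, Xia), (red, Ada, Delta, grey, Eve), (red, Ada, Delta, grey, Sam), (red, Ada, Delta, grey, Wes), (red, Ada, Delta, red, Ada), (red, Ada, Delta, red, Vic), (red, Ada, Delta, white, Xia), (red, Vic, Delta, grey, Eve), (red, Vic, Delta, grey, Sam), (red, Vic, Delta, grey, Wes), (red, Vic, Delta, red, Ada), (red, Vic, Delta, red, Vic), (red, Vic, Delta, white, Xia), (white, Xia, Delta, grey, Eve), (white, Xia, Delta, grey, Sam), (white, Xia, Delta, grey, Wes), (white, Xia, Delta, red, Ada), (white, Xia, Delta, red, Vic), (white, Xia, Delta, white, Xia)}
Filtering on sname ≠ sname2 leaves {(grey, Eve, Delta, grey, Sam), (grey, Eve, Delta, grey, Wes), (grey, Eve, Delta, red, Ada), (grey, Eve, Delta, red, Vic), (grey, Eve, Delta, white, Xia), (grey, Sam, Delta, grey, Eve), (grey, Sam, Delta, grey, Wes), (grey, Sam, Delta, red, Ada), (grey, Sam, Delta, red, Vic), (grey, Sam, Delta, white, Xia), (grey, Wes, Delta, grey, Eve), (grey, Wes, Delta, grey, Sam), (grey, Wes, Delta, red, Ada), (grey, Wes, Delta, red, Vic), (grey, Wes, Delta, white, Xia), (red, Ada, Delta, grey, Eve), (red, Ada, Delta, grey, Sam), (red, Ada, Delta, grey, Wes), (red, Ada, Delta, red, Vic), (red, Ada, Delta, white, Xia), (red, Vic, Delta, grey, Eve), (red, Vic, Delta, grey, Sam), (red, Vic, Delta, grey, Wes), (red, Vic, Delta, red, Ada), (red, Vic, Delta, white, Xia), (white, Xia, Delta, grey, Eve), (white, Xia, Delta, grey, Sam), (white, Xia, Delta, grey, Wes), (white, Xia, Delta, red, Ada), (white, Xia, Delta, red, Vic)}.
Keep only column(s) sname2, pname (24 duplicate(s) eliminated): {(Ada, Delta), (Eve, Delta), (Sam, Delta), (Vic, Delta), (Wes, Delta), (Xia, Delta)}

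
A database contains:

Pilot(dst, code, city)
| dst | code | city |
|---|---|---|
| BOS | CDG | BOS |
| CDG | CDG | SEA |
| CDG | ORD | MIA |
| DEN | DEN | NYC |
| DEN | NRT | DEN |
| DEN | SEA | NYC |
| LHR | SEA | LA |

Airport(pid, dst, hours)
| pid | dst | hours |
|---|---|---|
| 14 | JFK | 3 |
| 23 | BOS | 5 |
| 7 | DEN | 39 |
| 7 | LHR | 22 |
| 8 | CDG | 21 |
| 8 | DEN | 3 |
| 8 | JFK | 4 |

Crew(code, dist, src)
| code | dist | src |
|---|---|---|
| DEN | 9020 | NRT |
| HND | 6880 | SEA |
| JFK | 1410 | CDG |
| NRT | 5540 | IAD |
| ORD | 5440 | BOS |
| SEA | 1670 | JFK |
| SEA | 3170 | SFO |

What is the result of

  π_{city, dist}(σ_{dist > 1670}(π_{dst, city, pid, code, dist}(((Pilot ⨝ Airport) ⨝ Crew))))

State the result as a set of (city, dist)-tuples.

{(DEN, 5540), (LA, 3170), (MIA, 5440), (NYC, 3170), (NYC, 9020)}

Pilot ⋈ Airport (natural join on dst): {(BOS, CDG, BOS, 23, 5), (CDG, CDG, SEA, 8, 21), (CDG, ORD, MIA, 8, 21), (DEN, DEN, NYC, 7, 39), (DEN, DEN, NYC, 8, 3), (DEN, NRT, DEN, 7, 39), (DEN, NRT, DEN, 8, 3), (DEN, SEA, NYC, 7, 39), (DEN, SEA, NYC, 8, 3), (LHR, SEA, LA, 7, 22)}
(Pilot ⨝ Airport) ⋈ Crew (natural join on code): {(CDG, ORD, MIA, 8, 21, 5440, BOS), (DEN, DEN, NYC, 7, 39, 9020, NRT), (DEN, DEN, NYC, 8, 3, 9020, NRT), (DEN, NRT, DEN, 7, 39, 5540, IAD), (DEN, NRT, DEN, 8, 3, 5540, IAD), (DEN, SEA, NYC, 7, 39, 1670, JFK), (DEN, SEA, NYC, 7, 39, 3170, SFO), (DEN, SEA, NYC, 8, 3, 1670, JFK), (DEN, SEA, NYC, 8, 3, 3170, SFO), (LHR, SEA, LA, 7, 22, 1670, JFK), (LHR, SEA, LA, 7, 22, 3170, SFO)}
π_{dst, city, pid, code, dist} gives {(CDG, MIA, 8, ORD, 5440), (DEN, DEN, 7, NRT, 5540), (DEN, DEN, 8, NRT, 5540), (DEN, NYC, 7, DEN, 9020), (DEN, NYC, 7, SEA, 1670), (DEN, NYC, 7, SEA, 3170), (DEN, NYC, 8, DEN, 9020), (DEN, NYC, 8, SEA, 1670), (DEN, NYC, 8, SEA, 3170), (LHR, LA, 7, SEA, 1670), (LHR, LA, 7, SEA, 3170)}.
σ[dist > 1670]: keep tuples satisfying dist > 1670 → {(CDG, MIA, 8, ORD, 5440), (DEN, DEN, 7, NRT, 5540), (DEN, DEN, 8, NRT, 5540), (DEN, NYC, 7, DEN, 9020), (DEN, NYC, 7, SEA, 3170), (DEN, NYC, 8, DEN, 9020), (DEN, NYC, 8, SEA, 3170), (LHR, LA, 7, SEA, 3170)}
π_{city, dist} gives {(DEN, 5540), (LA, 3170), (MIA, 5440), (NYC, 3170), (NYC, 9020)} (3 duplicate(s) eliminated).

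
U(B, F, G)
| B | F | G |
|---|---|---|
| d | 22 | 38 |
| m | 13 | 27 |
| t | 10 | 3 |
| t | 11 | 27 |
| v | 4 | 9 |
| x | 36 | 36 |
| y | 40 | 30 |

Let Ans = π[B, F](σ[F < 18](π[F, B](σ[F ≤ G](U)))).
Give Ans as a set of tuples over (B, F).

Apply σ_{F ≤ G}; surviving tuples: {(d, 22, 38), (m, 13, 27), (t, 11, 27), (v, 4, 9), (x, 36, 36)}
π[F, B]: project onto (F, B) → {(11, t), (13, m), (22, d), (36, x), (4, v)}
Apply σ_{F < 18}; surviving tuples: {(11, t), (13, m), (4, v)}
π[B, F]: project onto (B, F) → {(m, 13), (t, 11), (v, 4)}

{(m, 13), (t, 11), (v, 4)}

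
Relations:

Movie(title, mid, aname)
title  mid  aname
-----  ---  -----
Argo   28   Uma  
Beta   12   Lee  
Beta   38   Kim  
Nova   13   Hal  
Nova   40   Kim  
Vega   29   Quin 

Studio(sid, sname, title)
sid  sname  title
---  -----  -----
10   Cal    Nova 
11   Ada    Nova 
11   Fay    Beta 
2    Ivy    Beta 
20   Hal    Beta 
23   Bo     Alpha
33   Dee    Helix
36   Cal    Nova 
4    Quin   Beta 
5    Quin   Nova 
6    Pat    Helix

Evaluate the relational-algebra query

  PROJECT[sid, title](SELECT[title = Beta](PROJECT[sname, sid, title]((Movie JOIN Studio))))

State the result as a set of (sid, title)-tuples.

Joining Movie and Studio on title yields {(Beta, 12, Lee, 11, Fay), (Beta, 12, Lee, 2, Ivy), (Beta, 12, Lee, 20, Hal), (Beta, 12, Lee, 4, Quin), (Beta, 38, Kim, 11, Fay), (Beta, 38, Kim, 2, Ivy), (Beta, 38, Kim, 20, Hal), (Beta, 38, Kim, 4, Quin), (Nova, 13, Hal, 10, Cal), (Nova, 13, Hal, 11, Ada), (Nova, 13, Hal, 36, Cal), (Nova, 13, Hal, 5, Quin), (Nova, 40, Kim, 10, Cal), (Nova, 40, Kim, 11, Ada), (Nova, 40, Kim, 36, Cal), (Nova, 40, Kim, 5, Quin)}.
π[sname, sid, title]: project onto (sname, sid, title) (8 duplicate(s) eliminated) → {(Ada, 11, Nova), (Cal, 10, Nova), (Cal, 36, Nova), (Fay, 11, Beta), (Hal, 20, Beta), (Ivy, 2, Beta), (Quin, 4, Beta), (Quin, 5, Nova)}
Selection title = Beta: {(Fay, 11, Beta), (Hal, 20, Beta), (Ivy, 2, Beta), (Quin, 4, Beta)}
π[sid, title]: project onto (sid, title) → {(11, Beta), (2, Beta), (20, Beta), (4, Beta)}

{(11, Beta), (2, Beta), (20, Beta), (4, Beta)}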